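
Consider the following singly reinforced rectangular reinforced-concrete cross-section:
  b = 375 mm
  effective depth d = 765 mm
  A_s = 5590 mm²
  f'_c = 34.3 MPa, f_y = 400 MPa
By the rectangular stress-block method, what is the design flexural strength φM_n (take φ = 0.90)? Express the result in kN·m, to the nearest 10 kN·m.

T = A_s f_y = 5590 × 400 = 2236000 N = 2236 kN.
From C = T: a = T/(0.85 f'_c b) = 2236000/(0.85 × 34.3 × 375) = 204.52 mm.
M_n = T(d − a/2) = 2236 kN × (765 − 102.26) mm = 1481.89 kN·m.
φM_n = 0.90 × 1481.89 = 1333.70 kN·m.

φM_n ≈ 1330 kN·m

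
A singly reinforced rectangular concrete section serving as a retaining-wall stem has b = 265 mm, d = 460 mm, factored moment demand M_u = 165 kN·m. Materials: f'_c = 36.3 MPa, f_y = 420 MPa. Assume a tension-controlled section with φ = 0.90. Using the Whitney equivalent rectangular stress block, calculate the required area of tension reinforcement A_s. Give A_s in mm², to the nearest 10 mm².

M_n = M_u/φ = 165/0.90 = 183.333 kN·m.
With M_n = 0.85 f'_c a b (d − a/2), solve the quadratic for a:
a = d − √(d² − 2M_n/(0.85 f'_c b)) = 460 − √(460² − 2 × 183.333×10⁶/(0.85 × 36.3 × 265)) = 51.64 mm.
A_s = 0.85 f'_c a b / f_y = 0.85 × 36.3 × 51.64 × 265 / 420 = 1005.3 mm².

A_s ≈ 1010 mm²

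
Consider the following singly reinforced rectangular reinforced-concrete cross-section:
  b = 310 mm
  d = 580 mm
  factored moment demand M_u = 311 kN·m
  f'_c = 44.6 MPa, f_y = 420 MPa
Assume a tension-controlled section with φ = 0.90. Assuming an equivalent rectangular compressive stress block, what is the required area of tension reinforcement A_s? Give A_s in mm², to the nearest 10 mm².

M_n = M_u/φ = 311/0.90 = 345.556 kN·m.
With M_n = 0.85 f'_c a b (d − a/2), solve the quadratic for a:
a = d − √(d² − 2M_n/(0.85 f'_c b)) = 580 − √(580² − 2 × 345.556×10⁶/(0.85 × 44.6 × 310)) = 53.13 mm.
A_s = 0.85 f'_c a b / f_y = 0.85 × 44.6 × 53.13 × 310 / 420 = 1486.6 mm².

A_s ≈ 1490 mm²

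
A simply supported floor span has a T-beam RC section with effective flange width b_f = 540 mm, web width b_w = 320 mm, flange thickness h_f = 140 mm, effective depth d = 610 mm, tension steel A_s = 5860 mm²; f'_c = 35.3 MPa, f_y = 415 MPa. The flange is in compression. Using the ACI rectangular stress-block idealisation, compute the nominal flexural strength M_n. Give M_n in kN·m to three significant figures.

M_n ≈ 1300 kN·m

Tension: T = A_s f_y = 5860 × 415 = 2431900 N.
Try a within the flange: a = T/(0.85 f'_c b_f) = 2431900/(0.85 × 35.3 × 540) = 150.09 mm.
a = 150.09 > h_f = 140 mm: the block extends into the web. Split into flange-overhang and web parts.
C_f = 0.85 f'_c (b_f − b_w) h_f = 0.85 × 35.3 × (540 − 320) × 140 = 924154 N.
Remaining web compression depth: a_w = (T − C_f)/(0.85 f'_c b_w) = (2431900 − 924154)/(0.85 × 35.3 × 320) = 157.03 mm.
M_n = C_f(d − h_f/2) + (T − C_f)(d − a_w/2) = 924154 × (610 − 70) + 1507746 × (610 − 78.515) = 499.04 + 801.34 = 1300.38 × 10⁶ N·mm.
M_n = 1300.38 kN·m.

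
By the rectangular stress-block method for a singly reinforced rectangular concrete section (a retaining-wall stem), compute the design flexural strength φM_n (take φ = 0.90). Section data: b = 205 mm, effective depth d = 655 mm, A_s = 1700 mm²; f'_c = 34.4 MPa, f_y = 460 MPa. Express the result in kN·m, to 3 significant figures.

φM_n ≈ 415 kN·m

T = A_s f_y = 1700 × 460 = 782000 N = 782 kN.
From C = T: a = T/(0.85 f'_c b) = 782000/(0.85 × 34.4 × 205) = 130.46 mm.
M_n = T(d − a/2) = 782 kN × (655 − 65.23) mm = 461.20 kN·m.
φM_n = 0.90 × 461.20 = 415.08 kN·m.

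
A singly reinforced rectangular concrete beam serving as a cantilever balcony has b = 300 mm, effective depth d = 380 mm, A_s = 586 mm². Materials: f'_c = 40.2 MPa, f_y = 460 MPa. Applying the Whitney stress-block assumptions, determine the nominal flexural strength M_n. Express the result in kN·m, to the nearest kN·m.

T = A_s f_y = 586 × 460 = 269560 N = 269.56 kN.
From C = T: a = T/(0.85 f'_c b) = 269560/(0.85 × 40.2 × 300) = 26.30 mm.
M_n = T(d − a/2) = 269.56 kN × (380 − 13.15) mm = 98.89 kN·m.

M_n ≈ 99 kN·m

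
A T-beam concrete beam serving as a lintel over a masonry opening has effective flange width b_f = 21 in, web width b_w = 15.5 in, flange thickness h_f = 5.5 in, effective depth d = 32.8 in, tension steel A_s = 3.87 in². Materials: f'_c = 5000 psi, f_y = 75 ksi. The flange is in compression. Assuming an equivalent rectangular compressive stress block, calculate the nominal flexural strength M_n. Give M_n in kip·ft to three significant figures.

Tension: T = A_s f_y = 3.87 × 75 = 290.25 kips.
Try a within the flange: a = T/(0.85 f'_c b_f) = 290.25/(0.85 × 5 × 21) = 3.252 in.
Since a = 3.252 ≤ h_f = 5.5 in, the stress block lies entirely in the flange; analyse as a rectangular beam of width b_f.
M_n = T(d − a/2) = 290.25 × (32.8 − 1.626) = 9048.3 kip·in.
M_n = 9048.3/12 = 754.03 kip·ft.

M_n ≈ 754 kip·ft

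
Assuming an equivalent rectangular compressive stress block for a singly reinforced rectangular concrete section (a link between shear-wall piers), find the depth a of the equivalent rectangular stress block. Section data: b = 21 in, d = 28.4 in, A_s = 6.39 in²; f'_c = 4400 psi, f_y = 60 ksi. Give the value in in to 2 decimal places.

a ≈ 4.88 in

T = A_s f_y = 6.39 × 60 = 383.4 kips.
a = T/(0.85 f'_c b) = 383.4/(0.85 × 4.4 × 21) = 4.88 in.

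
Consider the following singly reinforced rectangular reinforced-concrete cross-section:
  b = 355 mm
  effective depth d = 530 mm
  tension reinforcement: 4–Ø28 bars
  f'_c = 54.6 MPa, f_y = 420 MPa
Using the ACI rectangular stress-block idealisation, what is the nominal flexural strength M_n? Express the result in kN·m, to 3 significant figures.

A_s = 4 × 616 = 2464 mm².
T = A_s f_y = 2464 × 420 = 1034880 N = 1034.88 kN.
From C = T: a = T/(0.85 f'_c b) = 1034880/(0.85 × 54.6 × 355) = 62.81 mm.
M_n = T(d − a/2) = 1034.88 kN × (530 − 31.405) mm = 515.99 kN·m.

M_n ≈ 516 kN·m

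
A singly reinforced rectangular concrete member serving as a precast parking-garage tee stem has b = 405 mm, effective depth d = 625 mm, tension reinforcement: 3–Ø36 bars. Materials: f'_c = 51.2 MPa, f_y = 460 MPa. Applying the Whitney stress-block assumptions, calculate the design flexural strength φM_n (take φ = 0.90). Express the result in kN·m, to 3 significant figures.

A_s = 3 × 1018 = 3054 mm².
T = A_s f_y = 3054 × 460 = 1404840 N = 1404.84 kN.
From C = T: a = T/(0.85 f'_c b) = 1404840/(0.85 × 51.2 × 405) = 79.70 mm.
M_n = T(d − a/2) = 1404.84 kN × (625 − 39.85) mm = 822.04 kN·m.
φM_n = 0.90 × 822.04 = 739.84 kN·m.

φM_n ≈ 740 kN·m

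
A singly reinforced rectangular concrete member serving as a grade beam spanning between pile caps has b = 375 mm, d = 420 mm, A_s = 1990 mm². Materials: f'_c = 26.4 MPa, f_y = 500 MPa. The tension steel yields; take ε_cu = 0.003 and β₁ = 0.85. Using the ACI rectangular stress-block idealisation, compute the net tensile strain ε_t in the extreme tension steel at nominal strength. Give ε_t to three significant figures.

ε_t ≈ 0.00606

a = A_s f_y/(0.85 f'_c b) = 118.24 mm.
β₁ = 0.85, so c = a/β₁ = 118.24/0.85 = 139.11 mm.
From the linear strain diagram with ε_cu = 0.003: ε_t = 0.003 (d − c)/c = 0.003 × (420 − 139.11)/139.11 = 0.00606.
Since ε_t ≥ 0.005, the section is tension-controlled.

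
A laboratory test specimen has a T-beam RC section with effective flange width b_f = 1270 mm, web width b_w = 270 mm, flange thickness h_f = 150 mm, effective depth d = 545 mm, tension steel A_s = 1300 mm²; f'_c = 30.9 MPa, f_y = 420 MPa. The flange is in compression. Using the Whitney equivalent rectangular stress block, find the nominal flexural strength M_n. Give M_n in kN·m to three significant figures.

M_n ≈ 293 kN·m

Tension: T = A_s f_y = 1300 × 420 = 546000 N.
Try a within the flange: a = T/(0.85 f'_c b_f) = 546000/(0.85 × 30.9 × 1270) = 16.37 mm.
Since a = 16.37 ≤ h_f = 150 mm, the stress block lies entirely in the flange; analyse as a rectangular beam of width b_f.
M_n = T(d − a/2) = 546000 × (545 − 8.185) = 293.10 × 10⁶ N·mm.
M_n = 293.10 kN·m.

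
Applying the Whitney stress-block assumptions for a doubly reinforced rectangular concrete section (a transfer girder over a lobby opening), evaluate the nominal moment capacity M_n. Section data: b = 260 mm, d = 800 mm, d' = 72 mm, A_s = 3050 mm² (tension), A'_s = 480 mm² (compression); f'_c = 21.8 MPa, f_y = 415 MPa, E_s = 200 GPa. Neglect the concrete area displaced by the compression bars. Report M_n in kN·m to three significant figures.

Assume both tension and compression steel yield.
Net tension couple steel: A_s − A'_s = 2570 mm².
a = (A_s − A'_s) f_y / (0.85 f'_c b) = 1066550/(0.85 × 21.8 × 260) = 221.38 mm.
c = a/β₁ = 221.38/0.85 = 260.45 mm; ε'_s = 0.003(c − d')/c = 0.0022 ≥ f_y/E_s = 0.0021, so compression steel does yield.
M_n = (A_s − A'_s) f_y (d − a/2) + A'_s f_y (d − d') = [1066550 × (800 − 110.69) + 199200 × (800 − 72)] × 10⁻⁶ = 735.18 + 145.02 = 880.20 kN·m.

M_n ≈ 880 kN·m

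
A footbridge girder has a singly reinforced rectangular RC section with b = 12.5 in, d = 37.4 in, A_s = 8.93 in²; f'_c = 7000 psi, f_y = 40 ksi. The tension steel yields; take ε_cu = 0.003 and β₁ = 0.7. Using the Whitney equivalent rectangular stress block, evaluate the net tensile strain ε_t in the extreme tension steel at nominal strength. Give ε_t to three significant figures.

a = A_s f_y/(0.85 f'_c b) = 4.803 in.
β₁ = 0.7, so c = a/β₁ = 4.803/0.7 = 6.861 in.
From the linear strain diagram with ε_cu = 0.003: ε_t = 0.003 (d − c)/c = 0.003 × (37.4 − 6.861)/6.861 = 0.0134.
Since ε_t ≥ 0.005, the section is tension-controlled.

ε_t ≈ 0.0134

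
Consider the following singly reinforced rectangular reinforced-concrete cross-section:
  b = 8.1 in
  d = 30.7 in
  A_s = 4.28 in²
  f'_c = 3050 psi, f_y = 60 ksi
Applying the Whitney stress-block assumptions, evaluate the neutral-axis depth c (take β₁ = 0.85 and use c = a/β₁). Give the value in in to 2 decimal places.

c ≈ 14.39 in

T = A_s f_y = 4.28 × 60 = 256.8 kips.
a = T/(0.85 f'_c b) = 256.8/(0.85 × 3.05 × 8.1) = 12.2290 in.
With β₁ = 0.85, c = a/β₁ = 12.2290/0.85 = 14.39 in.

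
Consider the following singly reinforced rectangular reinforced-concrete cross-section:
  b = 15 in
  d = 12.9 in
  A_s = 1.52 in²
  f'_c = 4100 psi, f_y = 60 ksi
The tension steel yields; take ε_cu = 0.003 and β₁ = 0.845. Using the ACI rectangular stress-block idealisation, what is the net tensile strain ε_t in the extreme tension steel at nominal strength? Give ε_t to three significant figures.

a = A_s f_y/(0.85 f'_c b) = 1.745 in.
β₁ = 0.845, so c = a/β₁ = 1.745/0.845 = 2.065 in.
From the linear strain diagram with ε_cu = 0.003: ε_t = 0.003 (d − c)/c = 0.003 × (12.9 − 2.065)/2.065 = 0.0157.
Since ε_t ≥ 0.005, the section is tension-controlled.

ε_t ≈ 0.0157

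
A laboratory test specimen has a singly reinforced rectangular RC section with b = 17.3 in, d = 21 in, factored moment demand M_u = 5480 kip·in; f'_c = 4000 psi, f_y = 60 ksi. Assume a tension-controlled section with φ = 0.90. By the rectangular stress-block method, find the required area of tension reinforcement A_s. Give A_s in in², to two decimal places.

A_s ≈ 5.59 in²

M_n = M_u/φ = 5480/0.90 = 6088.89 kip·in.
From M_n = 0.85 f'_c a b (d − a/2):
a = d − √(d² − 2M_n/(0.85 f'_c b)) = 21 − √(21² − 2 × 6088.89/(0.85 × 4 × 17.3)) = 5.704 in.
A_s = 0.85 f'_c a b / f_y = 0.85 × 4 × 5.704 × 17.3 / 60 = 5.592 in².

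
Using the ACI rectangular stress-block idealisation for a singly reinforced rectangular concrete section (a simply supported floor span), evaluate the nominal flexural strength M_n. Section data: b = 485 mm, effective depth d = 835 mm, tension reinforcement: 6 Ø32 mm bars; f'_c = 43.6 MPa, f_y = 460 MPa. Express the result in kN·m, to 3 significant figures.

M_n ≈ 1720 kN·m

A_s = 6 × 804 = 4824 mm².
T = A_s f_y = 4824 × 460 = 2219040 N = 2219.04 kN.
From C = T: a = T/(0.85 f'_c b) = 2219040/(0.85 × 43.6 × 485) = 123.46 mm.
M_n = T(d − a/2) = 2219.04 kN × (835 − 61.73) mm = 1715.92 kN·m.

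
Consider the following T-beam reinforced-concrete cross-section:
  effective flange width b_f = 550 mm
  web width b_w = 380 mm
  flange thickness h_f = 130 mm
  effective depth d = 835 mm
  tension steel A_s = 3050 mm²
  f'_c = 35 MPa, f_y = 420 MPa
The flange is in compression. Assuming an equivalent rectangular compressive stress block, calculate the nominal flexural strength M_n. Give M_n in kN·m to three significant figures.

M_n ≈ 1020 kN·m

Tension: T = A_s f_y = 3050 × 420 = 1281000 N.
Try a within the flange: a = T/(0.85 f'_c b_f) = 1281000/(0.85 × 35 × 550) = 78.29 mm.
Since a = 78.29 ≤ h_f = 130 mm, the stress block lies entirely in the flange; analyse as a rectangular beam of width b_f.
M_n = T(d − a/2) = 1281000 × (835 − 39.145) = 1019.49 × 10⁶ N·mm.
M_n = 1019.49 kN·m.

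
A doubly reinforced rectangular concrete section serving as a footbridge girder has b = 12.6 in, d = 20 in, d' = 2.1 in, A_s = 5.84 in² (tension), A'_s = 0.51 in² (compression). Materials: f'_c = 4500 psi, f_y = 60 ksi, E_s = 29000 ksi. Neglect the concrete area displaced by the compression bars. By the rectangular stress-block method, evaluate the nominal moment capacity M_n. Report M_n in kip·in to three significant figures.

M_n ≈ 5880 kip·in

Assume both steels yield.
a = (A_s − A'_s) f_y/(0.85 f'_c b) = (5.84 − 0.51) × 60/(0.85 × 4.5 × 12.6) = 6.636 in.
c = a/β₁ = 6.636/0.825 = 8.044 in; ε'_s = 0.003(c − d')/c = 0.0022 ≥ ε_y = 0.0021, so the compression steel yields.
M_n = (A_s − A'_s) f_y (d − a/2) + A'_s f_y (d − d') = 319.8 × (20 − 3.318) + 30.6 × (20 − 2.1) = 5334.9 + 547.7 = 5882.6 kip·in.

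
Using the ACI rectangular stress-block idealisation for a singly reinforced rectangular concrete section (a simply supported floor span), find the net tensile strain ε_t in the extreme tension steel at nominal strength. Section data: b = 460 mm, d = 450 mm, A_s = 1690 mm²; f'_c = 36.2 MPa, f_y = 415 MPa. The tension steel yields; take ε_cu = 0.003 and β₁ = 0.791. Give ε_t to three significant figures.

a = A_s f_y/(0.85 f'_c b) = 49.55 mm.
β₁ = 0.791, so c = a/β₁ = 49.55/0.791 = 62.64 mm.
From the linear strain diagram with ε_cu = 0.003: ε_t = 0.003 (d − c)/c = 0.003 × (450 − 62.64)/62.64 = 0.0186.
Since ε_t ≥ 0.005, the section is tension-controlled.

ε_t ≈ 0.0186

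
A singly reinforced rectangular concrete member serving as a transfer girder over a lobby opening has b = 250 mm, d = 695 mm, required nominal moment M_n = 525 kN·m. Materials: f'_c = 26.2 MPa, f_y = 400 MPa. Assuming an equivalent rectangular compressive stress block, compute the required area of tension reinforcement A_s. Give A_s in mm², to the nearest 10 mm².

With M_n = 0.85 f'_c a b (d − a/2), solve the quadratic for a:
a = d − √(d² − 2M_n/(0.85 f'_c b)) = 695 − √(695² − 2 × 525×10⁶/(0.85 × 26.2 × 250)) = 152.39 mm.
A_s = 0.85 f'_c a b / f_y = 0.85 × 26.2 × 152.39 × 250 / 400 = 2121.1 mm².

A_s ≈ 2120 mm²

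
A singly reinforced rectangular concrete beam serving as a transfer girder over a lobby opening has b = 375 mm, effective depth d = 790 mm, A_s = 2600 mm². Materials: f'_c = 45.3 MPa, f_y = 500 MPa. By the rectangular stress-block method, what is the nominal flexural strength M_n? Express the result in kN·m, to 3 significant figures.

M_n ≈ 968 kN·m

T = A_s f_y = 2600 × 500 = 1300000 N = 1300 kN.
From C = T: a = T/(0.85 f'_c b) = 1300000/(0.85 × 45.3 × 375) = 90.03 mm.
M_n = T(d − a/2) = 1300 kN × (790 − 45.015) mm = 968.48 kN·m.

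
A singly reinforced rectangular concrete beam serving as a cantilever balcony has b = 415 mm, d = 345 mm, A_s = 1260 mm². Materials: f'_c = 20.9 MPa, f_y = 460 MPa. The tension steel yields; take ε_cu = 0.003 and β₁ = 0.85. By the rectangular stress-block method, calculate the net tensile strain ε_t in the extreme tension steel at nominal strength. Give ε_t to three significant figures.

ε_t ≈ 0.00819

a = A_s f_y/(0.85 f'_c b) = 78.62 mm.
β₁ = 0.85, so c = a/β₁ = 78.62/0.85 = 92.49 mm.
From the linear strain diagram with ε_cu = 0.003: ε_t = 0.003 (d − c)/c = 0.003 × (345 − 92.49)/92.49 = 0.00819.
Since ε_t ≥ 0.005, the section is tension-controlled.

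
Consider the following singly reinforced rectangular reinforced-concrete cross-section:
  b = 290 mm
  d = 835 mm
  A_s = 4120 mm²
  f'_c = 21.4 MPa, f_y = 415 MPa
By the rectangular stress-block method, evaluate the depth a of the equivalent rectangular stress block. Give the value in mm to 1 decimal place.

T = A_s f_y = 4120 × 415 = 1709800 N = 1709.8 kN.
Setting C = 0.85 f'_c a b equal to T: a = 1709800/(0.85 × 21.4 × 290) = 324.1 mm.

a ≈ 324.1 mm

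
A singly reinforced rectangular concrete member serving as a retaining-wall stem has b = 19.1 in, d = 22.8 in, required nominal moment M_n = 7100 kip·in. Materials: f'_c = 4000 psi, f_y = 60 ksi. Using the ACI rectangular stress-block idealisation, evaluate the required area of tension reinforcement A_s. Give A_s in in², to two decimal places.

From M_n = 0.85 f'_c a b (d − a/2):
a = d − √(d² − 2M_n/(0.85 f'_c b)) = 22.8 − √(22.8² − 2 × 7100/(0.85 × 4 × 19.1)) = 5.446 in.
A_s = 0.85 f'_c a b / f_y = 0.85 × 4 × 5.446 × 19.1 / 60 = 5.894 in².

A_s ≈ 5.89 in²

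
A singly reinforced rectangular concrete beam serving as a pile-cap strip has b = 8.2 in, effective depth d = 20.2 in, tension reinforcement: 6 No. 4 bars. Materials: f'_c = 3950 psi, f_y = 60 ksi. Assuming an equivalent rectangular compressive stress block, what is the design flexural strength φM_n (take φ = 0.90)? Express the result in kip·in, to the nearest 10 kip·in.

A_s = 6 × 0.2 = 1.2 in².
T = A_s f_y = 1.2 × 60 = 72 kips.
a = T/(0.85 f'_c b) = 72/(0.85 × 3.95 × 8.2) = 2.615 in.
M_n = T(d − a/2) = 72 × (20.2 − 1.3075) = 1360.3 kip·in.
φM_n = 0.90 × 1360.3 = 1224.3 kip·in.

φM_n ≈ 1220 kip·in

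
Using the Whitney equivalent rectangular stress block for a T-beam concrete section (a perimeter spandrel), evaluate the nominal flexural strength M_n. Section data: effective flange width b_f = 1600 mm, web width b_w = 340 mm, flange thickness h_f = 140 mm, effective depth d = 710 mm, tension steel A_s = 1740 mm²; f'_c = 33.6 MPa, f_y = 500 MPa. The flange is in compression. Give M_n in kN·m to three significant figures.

Tension: T = A_s f_y = 1740 × 500 = 870000 N.
Try a within the flange: a = T/(0.85 f'_c b_f) = 870000/(0.85 × 33.6 × 1600) = 19.04 mm.
Since a = 19.04 ≤ h_f = 140 mm, the stress block lies entirely in the flange; analyse as a rectangular beam of width b_f.
M_n = T(d − a/2) = 870000 × (710 − 9.52) = 609.42 × 10⁶ N·mm.
M_n = 609.42 kN·m.

M_n ≈ 609 kN·m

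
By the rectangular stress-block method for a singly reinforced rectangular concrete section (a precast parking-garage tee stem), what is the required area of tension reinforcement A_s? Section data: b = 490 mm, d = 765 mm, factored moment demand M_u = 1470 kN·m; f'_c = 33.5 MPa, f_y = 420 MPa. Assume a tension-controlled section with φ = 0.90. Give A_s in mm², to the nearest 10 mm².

A_s ≈ 5730 mm²

M_n = M_u/φ = 1470/0.90 = 1633.33 kN·m.
With M_n = 0.85 f'_c a b (d − a/2), solve the quadratic for a:
a = d − √(d² − 2M_n/(0.85 f'_c b)) = 765 − √(765² − 2 × 1633.33×10⁶/(0.85 × 33.5 × 490)) = 172.46 mm.
A_s = 0.85 f'_c a b / f_y = 0.85 × 33.5 × 172.46 × 490 / 420 = 5729.3 mm².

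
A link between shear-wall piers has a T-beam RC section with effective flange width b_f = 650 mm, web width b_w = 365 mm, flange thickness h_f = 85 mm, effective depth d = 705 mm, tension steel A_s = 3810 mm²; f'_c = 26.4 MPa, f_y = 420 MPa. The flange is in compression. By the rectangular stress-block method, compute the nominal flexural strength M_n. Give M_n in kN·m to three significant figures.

Tension: T = A_s f_y = 3810 × 420 = 1600200 N.
Try a within the flange: a = T/(0.85 f'_c b_f) = 1600200/(0.85 × 26.4 × 650) = 109.71 mm.
a = 109.71 > h_f = 85 mm: the block extends into the web. Split into flange-overhang and web parts.
C_f = 0.85 f'_c (b_f − b_w) h_f = 0.85 × 26.4 × (650 − 365) × 85 = 543609 N.
Remaining web compression depth: a_w = (T − C_f)/(0.85 f'_c b_w) = (1600200 − 543609)/(0.85 × 26.4 × 365) = 129.00 mm.
M_n = C_f(d − h_f/2) + (T − C_f)(d − a_w/2) = 543609 × (705 − 42.5) + 1056591 × (705 − 64.5) = 360.14 + 676.75 = 1036.89 × 10⁶ N·mm.
M_n = 1036.89 kN·m.

M_n ≈ 1040 kN·m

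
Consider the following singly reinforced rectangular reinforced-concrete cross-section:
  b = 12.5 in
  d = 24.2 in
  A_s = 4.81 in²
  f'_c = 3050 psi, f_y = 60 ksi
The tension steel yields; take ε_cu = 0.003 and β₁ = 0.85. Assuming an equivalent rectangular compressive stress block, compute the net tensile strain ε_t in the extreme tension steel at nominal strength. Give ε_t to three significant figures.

a = A_s f_y/(0.85 f'_c b) = 8.906 in.
β₁ = 0.85, so c = a/β₁ = 8.906/0.85 = 10.478 in.
From the linear strain diagram with ε_cu = 0.003: ε_t = 0.003 (d − c)/c = 0.003 × (24.2 − 10.478)/10.478 = 0.00393.
ε_t < 0.004 — the section is over-reinforced for flexure under ACI limits.

ε_t ≈ 0.00393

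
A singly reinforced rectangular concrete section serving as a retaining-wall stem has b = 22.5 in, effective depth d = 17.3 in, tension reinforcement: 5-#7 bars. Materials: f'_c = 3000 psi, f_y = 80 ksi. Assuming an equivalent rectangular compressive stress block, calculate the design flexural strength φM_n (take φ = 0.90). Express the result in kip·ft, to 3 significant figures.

A_s = 5 × 0.6 = 3 in².
T = A_s f_y = 3 × 80 = 240 kips.
a = T/(0.85 f'_c b) = 240/(0.85 × 3 × 22.5) = 4.183 in.
M_n = T(d − a/2) = 240 × (17.3 − 2.0915) = 3650.0 kip·in = 3650.0/12 = 304.17 kip·ft.
φM_n = 0.90 × 304.17 = 273.75 kip·ft.

φM_n ≈ 274 kip·ft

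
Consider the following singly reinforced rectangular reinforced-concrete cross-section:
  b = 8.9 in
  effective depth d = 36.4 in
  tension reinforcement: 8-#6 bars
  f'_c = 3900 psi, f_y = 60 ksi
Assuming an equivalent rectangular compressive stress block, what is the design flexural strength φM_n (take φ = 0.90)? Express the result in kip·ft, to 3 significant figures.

A_s = 8 × 0.44 = 3.52 in².
T = A_s f_y = 3.52 × 60 = 211.2 kips.
a = T/(0.85 f'_c b) = 211.2/(0.85 × 3.9 × 8.9) = 7.158 in.
M_n = T(d − a/2) = 211.2 × (36.4 − 3.579) = 6931.8 kip·in = 6931.8/12 = 577.65 kip·ft.
φM_n = 0.90 × 577.65 = 519.89 kip·ft.

φM_n ≈ 520 kip·ft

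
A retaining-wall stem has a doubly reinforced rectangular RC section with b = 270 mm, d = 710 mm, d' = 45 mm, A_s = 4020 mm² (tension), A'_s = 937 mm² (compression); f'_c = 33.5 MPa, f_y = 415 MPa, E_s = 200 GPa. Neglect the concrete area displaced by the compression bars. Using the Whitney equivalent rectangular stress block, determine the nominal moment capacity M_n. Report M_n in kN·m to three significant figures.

M_n ≈ 1060 kN·m

Assume both tension and compression steel yield.
Net tension couple steel: A_s − A'_s = 3083 mm².
a = (A_s − A'_s) f_y / (0.85 f'_c b) = 1279445/(0.85 × 33.5 × 270) = 166.42 mm.
c = a/β₁ = 166.42/0.811 = 205.20 mm; ε'_s = 0.003(c − d')/c = 0.0023 ≥ f_y/E_s = 0.0021, so compression steel does yield.
M_n = (A_s − A'_s) f_y (d − a/2) + A'_s f_y (d − d') = [1279445 × (710 − 83.21) + 388855 × (710 − 45)] × 10⁻⁶ = 801.94 + 258.59 = 1060.53 kN·m.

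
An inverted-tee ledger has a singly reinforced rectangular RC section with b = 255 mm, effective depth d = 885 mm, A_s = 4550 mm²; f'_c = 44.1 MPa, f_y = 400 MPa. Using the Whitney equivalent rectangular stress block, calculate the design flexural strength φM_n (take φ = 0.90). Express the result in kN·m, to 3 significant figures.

T = A_s f_y = 4550 × 400 = 1820000 N = 1820 kN.
From C = T: a = T/(0.85 f'_c b) = 1820000/(0.85 × 44.1 × 255) = 190.40 mm.
M_n = T(d − a/2) = 1820 kN × (885 − 95.2) mm = 1437.44 kN·m.
φM_n = 0.90 × 1437.44 = 1293.70 kN·m.

φM_n ≈ 1290 kN·m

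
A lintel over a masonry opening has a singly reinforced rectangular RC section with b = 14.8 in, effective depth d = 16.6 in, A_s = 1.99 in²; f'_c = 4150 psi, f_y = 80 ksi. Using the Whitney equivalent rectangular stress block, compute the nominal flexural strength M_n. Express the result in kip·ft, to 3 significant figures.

T = A_s f_y = 1.99 × 80 = 159.2 kips.
a = T/(0.85 f'_c b) = 159.2/(0.85 × 4.15 × 14.8) = 3.049 in.
M_n = T(d − a/2) = 159.2 × (16.6 − 1.5245) = 2400.0 kip·in = 2400.0/12 = 200.00 kip·ft.

M_n ≈ 200 kip·ft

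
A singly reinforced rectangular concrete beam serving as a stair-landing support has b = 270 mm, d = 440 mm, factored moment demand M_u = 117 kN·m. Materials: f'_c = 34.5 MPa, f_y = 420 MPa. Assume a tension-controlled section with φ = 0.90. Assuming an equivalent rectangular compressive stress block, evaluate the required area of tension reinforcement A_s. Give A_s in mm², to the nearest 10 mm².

M_n = M_u/φ = 117/0.90 = 130 kN·m.
With M_n = 0.85 f'_c a b (d − a/2), solve the quadratic for a:
a = d − √(d² − 2M_n/(0.85 f'_c b)) = 440 − √(440² − 2 × 130×10⁶/(0.85 × 34.5 × 270)) = 39.05 mm.
A_s = 0.85 f'_c a b / f_y = 0.85 × 34.5 × 39.05 × 270 / 420 = 736.2 mm².

A_s ≈ 740 mm²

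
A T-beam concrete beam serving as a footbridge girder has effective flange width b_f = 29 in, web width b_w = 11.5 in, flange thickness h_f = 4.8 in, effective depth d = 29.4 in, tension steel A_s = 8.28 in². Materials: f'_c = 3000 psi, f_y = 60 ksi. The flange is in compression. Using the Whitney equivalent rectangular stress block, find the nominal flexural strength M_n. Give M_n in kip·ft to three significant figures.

Tension: T = A_s f_y = 8.28 × 60 = 496.8 kips.
Try a within the flange: a = T/(0.85 f'_c b_f) = 496.8/(0.85 × 3 × 29) = 6.718 in.
a = 6.718 > h_f = 4.8 in: the block extends into the web. Split into flange-overhang and web parts.
C_f = 0.85 f'_c (b_f − b_w) h_f = 0.85 × 3 × (29 − 11.5) × 4.8 = 214.2 kips.
Remaining web compression depth: a_w = (T − C_f)/(0.85 f'_c b_w) = (496.8 − 214.2)/(0.85 × 3 × 11.5) = 9.637 in.
M_n = C_f(d − h_f/2) + (T − C_f)(d − a_w/2) = 214.2 × (29.4 − 2.4) + 282.6 × (29.4 − 4.8185) = 5783.4 + 6946.7 = 12730.1 kip·in.
M_n = 12730.1/12 = 1060.84 kip·ft.

M_n ≈ 1060 kip·ft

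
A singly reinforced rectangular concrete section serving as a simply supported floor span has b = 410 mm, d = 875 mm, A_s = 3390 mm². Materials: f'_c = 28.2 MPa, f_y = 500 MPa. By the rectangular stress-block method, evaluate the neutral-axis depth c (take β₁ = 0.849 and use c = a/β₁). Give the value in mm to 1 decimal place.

c ≈ 203.1 mm

T = A_s f_y = 3390 × 500 = 1695000 N = 1695 kN.
Setting C = 0.85 f'_c a b equal to T: a = 1695000/(0.85 × 28.2 × 410) = 172.472 mm.
With β₁ = 0.849, c = a/β₁ = 172.472/0.849 = 203.1 mm.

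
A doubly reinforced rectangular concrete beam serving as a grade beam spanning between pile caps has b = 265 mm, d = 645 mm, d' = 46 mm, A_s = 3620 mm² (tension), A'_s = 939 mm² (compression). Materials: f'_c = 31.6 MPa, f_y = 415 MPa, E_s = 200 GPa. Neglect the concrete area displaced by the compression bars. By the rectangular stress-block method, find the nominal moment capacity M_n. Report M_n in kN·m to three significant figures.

M_n ≈ 864 kN·m

Assume both tension and compression steel yield.
Net tension couple steel: A_s − A'_s = 2681 mm².
a = (A_s − A'_s) f_y / (0.85 f'_c b) = 1112615/(0.85 × 31.6 × 265) = 156.31 mm.
c = a/β₁ = 156.31/0.824 = 189.70 mm; ε'_s = 0.003(c − d')/c = 0.0023 ≥ f_y/E_s = 0.0021, so compression steel does yield.
M_n = (A_s − A'_s) f_y (d − a/2) + A'_s f_y (d − d') = [1112615 × (645 − 78.155) + 389685 × (645 − 46)] × 10⁻⁶ = 630.68 + 233.42 = 864.10 kN·m.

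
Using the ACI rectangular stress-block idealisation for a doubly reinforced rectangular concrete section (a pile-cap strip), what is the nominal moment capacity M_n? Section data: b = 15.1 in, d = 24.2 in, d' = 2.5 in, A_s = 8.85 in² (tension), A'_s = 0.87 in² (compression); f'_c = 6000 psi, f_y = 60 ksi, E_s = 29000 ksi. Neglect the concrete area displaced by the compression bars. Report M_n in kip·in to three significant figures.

Assume both steels yield.
a = (A_s − A'_s) f_y/(0.85 f'_c b) = (8.85 − 0.87) × 60/(0.85 × 6 × 15.1) = 6.217 in.
c = a/β₁ = 6.217/0.75 = 8.289 in; ε'_s = 0.003(c − d')/c = 0.0021 ≥ ε_y = 0.0021, so the compression steel yields.
M_n = (A_s − A'_s) f_y (d − a/2) + A'_s f_y (d − d') = 478.8 × (24.2 − 3.1085) + 52.2 × (24.2 − 2.5) = 10098.6 + 1132.7 = 11231.3 kip·in.

M_n ≈ 11200 kip·in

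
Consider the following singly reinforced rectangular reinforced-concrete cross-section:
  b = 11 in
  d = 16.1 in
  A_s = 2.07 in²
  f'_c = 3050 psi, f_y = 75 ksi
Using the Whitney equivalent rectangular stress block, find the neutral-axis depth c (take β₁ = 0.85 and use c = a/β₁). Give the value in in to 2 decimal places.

c ≈ 6.40 in

T = A_s f_y = 2.07 × 75 = 155.25 kips.
a = T/(0.85 f'_c b) = 155.25/(0.85 × 3.05 × 11) = 5.4440 in.
With β₁ = 0.85, c = a/β₁ = 5.4440/0.85 = 6.40 in.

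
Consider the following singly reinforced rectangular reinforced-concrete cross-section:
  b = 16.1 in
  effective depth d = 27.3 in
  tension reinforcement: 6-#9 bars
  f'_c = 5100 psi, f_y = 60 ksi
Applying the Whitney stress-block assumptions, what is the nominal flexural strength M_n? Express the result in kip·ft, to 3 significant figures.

M_n ≈ 742 kip·ft

A_s = 6 × 1 = 6 in².
T = A_s f_y = 6 × 60 = 360 kips.
a = T/(0.85 f'_c b) = 360/(0.85 × 5.1 × 16.1) = 5.158 in.
M_n = T(d − a/2) = 360 × (27.3 − 2.579) = 8899.6 kip·in = 8899.6/12 = 741.63 kip·ft.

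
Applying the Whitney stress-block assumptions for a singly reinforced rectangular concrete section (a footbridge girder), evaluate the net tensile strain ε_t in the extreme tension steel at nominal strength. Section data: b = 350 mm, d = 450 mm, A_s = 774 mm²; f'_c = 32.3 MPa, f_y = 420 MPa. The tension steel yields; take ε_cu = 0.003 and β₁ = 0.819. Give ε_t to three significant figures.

ε_t ≈ 0.0297

a = A_s f_y/(0.85 f'_c b) = 33.83 mm.
β₁ = 0.819, so c = a/β₁ = 33.83/0.819 = 41.31 mm.
From the linear strain diagram with ε_cu = 0.003: ε_t = 0.003 (d − c)/c = 0.003 × (450 − 41.31)/41.31 = 0.0297.
Since ε_t ≥ 0.005, the section is tension-controlled.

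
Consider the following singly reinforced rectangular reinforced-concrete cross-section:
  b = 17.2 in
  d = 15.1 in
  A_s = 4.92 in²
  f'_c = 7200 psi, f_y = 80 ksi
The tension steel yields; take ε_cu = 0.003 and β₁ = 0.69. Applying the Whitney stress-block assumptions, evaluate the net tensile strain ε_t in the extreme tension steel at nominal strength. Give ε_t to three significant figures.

a = A_s f_y/(0.85 f'_c b) = 3.739 in.
β₁ = 0.69, so c = a/β₁ = 3.739/0.69 = 5.419 in.
From the linear strain diagram with ε_cu = 0.003: ε_t = 0.003 (d − c)/c = 0.003 × (15.1 − 5.419)/5.419 = 0.00536.
Since ε_t ≥ 0.005, the section is tension-controlled.

ε_t ≈ 0.00536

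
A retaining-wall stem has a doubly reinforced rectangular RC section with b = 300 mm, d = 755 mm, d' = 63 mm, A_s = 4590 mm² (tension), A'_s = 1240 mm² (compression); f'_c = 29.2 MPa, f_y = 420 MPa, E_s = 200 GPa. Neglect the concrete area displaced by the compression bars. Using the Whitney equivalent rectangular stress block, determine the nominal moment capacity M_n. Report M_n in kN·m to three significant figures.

M_n ≈ 1290 kN·m

Assume both tension and compression steel yield.
Net tension couple steel: A_s − A'_s = 3350 mm².
a = (A_s − A'_s) f_y / (0.85 f'_c b) = 1407000/(0.85 × 29.2 × 300) = 188.96 mm.
c = a/β₁ = 188.96/0.841 = 224.68 mm; ε'_s = 0.003(c − d')/c = 0.0022 ≥ f_y/E_s = 0.0021, so compression steel does yield.
M_n = (A_s − A'_s) f_y (d − a/2) + A'_s f_y (d − d') = [1407000 × (755 − 94.48) + 520800 × (755 − 63)] × 10⁻⁶ = 929.35 + 360.39 = 1289.74 kN·m.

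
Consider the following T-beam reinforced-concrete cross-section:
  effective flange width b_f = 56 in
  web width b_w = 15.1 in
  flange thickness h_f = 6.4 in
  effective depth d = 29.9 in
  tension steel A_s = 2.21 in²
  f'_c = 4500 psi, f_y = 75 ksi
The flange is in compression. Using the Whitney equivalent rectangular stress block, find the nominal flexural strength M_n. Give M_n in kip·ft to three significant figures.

M_n ≈ 408 kip·ft

Tension: T = A_s f_y = 2.21 × 75 = 165.75 kips.
Try a within the flange: a = T/(0.85 f'_c b_f) = 165.75/(0.85 × 4.5 × 56) = 0.774 in.
Since a = 0.774 ≤ h_f = 6.4 in, the stress block lies entirely in the flange; analyse as a rectangular beam of width b_f.
M_n = T(d − a/2) = 165.75 × (29.9 − 0.387) = 4891.8 kip·in.
M_n = 4891.8/12 = 407.65 kip·ft.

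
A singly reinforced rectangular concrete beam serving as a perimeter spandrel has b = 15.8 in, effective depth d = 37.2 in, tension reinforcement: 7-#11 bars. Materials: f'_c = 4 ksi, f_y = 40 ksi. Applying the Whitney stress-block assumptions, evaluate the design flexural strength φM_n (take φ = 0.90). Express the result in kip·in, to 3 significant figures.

A_s = 7 × 1.56 = 10.92 in².
T = A_s f_y = 10.92 × 40 = 436.8 kips.
a = T/(0.85 f'_c b) = 436.8/(0.85 × 4 × 15.8) = 8.131 in.
M_n = T(d − a/2) = 436.8 × (37.2 − 4.0655) = 14473.1 kip·in.
φM_n = 0.90 × 14473.1 = 13025.8 kip·in.

φM_n ≈ 13000 kip·in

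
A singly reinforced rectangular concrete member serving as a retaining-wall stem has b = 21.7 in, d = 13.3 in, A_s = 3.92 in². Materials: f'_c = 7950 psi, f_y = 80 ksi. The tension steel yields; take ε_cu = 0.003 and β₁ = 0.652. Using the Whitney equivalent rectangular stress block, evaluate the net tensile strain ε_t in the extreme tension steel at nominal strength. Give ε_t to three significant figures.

ε_t ≈ 0.00916

a = A_s f_y/(0.85 f'_c b) = 2.139 in.
β₁ = 0.652, so c = a/β₁ = 2.139/0.652 = 3.281 in.
From the linear strain diagram with ε_cu = 0.003: ε_t = 0.003 (d − c)/c = 0.003 × (13.3 − 3.281)/3.281 = 0.00916.
Since ε_t ≥ 0.005, the section is tension-controlled.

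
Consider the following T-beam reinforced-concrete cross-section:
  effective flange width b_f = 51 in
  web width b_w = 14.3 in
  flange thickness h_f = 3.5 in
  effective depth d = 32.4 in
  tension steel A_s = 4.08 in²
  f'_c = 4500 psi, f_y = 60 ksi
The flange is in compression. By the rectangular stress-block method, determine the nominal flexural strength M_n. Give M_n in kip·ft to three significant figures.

M_n ≈ 648 kip·ft

Tension: T = A_s f_y = 4.08 × 60 = 244.8 kips.
Try a within the flange: a = T/(0.85 f'_c b_f) = 244.8/(0.85 × 4.5 × 51) = 1.255 in.
Since a = 1.255 ≤ h_f = 3.5 in, the stress block lies entirely in the flange; analyse as a rectangular beam of width b_f.
M_n = T(d − a/2) = 244.8 × (32.4 − 0.6275) = 7777.9 kip·in.
M_n = 7777.9/12 = 648.16 kip·ft.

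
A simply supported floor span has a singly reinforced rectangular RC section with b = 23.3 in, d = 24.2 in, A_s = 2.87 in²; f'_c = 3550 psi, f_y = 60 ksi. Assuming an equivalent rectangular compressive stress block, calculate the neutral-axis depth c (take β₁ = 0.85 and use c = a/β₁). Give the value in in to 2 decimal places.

c ≈ 2.88 in

T = A_s f_y = 2.87 × 60 = 172.2 kips.
a = T/(0.85 f'_c b) = 172.2/(0.85 × 3.55 × 23.3) = 2.4492 in.
With β₁ = 0.85, c = a/β₁ = 2.4492/0.85 = 2.88 in.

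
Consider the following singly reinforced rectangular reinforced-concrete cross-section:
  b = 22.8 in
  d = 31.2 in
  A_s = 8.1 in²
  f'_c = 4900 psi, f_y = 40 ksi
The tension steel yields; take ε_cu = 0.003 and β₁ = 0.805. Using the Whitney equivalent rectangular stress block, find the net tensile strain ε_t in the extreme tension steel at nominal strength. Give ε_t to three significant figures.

a = A_s f_y/(0.85 f'_c b) = 3.412 in.
β₁ = 0.805, so c = a/β₁ = 3.412/0.805 = 4.239 in.
From the linear strain diagram with ε_cu = 0.003: ε_t = 0.003 (d − c)/c = 0.003 × (31.2 − 4.239)/4.239 = 0.0191.
Since ε_t ≥ 0.005, the section is tension-controlled.

ε_t ≈ 0.0191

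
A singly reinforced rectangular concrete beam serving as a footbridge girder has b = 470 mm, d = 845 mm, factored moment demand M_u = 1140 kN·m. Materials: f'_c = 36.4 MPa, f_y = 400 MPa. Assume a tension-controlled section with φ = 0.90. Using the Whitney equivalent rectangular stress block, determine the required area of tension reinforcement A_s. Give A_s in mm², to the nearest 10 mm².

A_s ≈ 4010 mm²

M_n = M_u/φ = 1140/0.90 = 1266.67 kN·m.
With M_n = 0.85 f'_c a b (d − a/2), solve the quadratic for a:
a = d − √(d² − 2M_n/(0.85 f'_c b)) = 845 − √(845² − 2 × 1266.67×10⁶/(0.85 × 36.4 × 470)) = 110.28 mm.
A_s = 0.85 f'_c a b / f_y = 0.85 × 36.4 × 110.28 × 470 / 400 = 4009.2 mm².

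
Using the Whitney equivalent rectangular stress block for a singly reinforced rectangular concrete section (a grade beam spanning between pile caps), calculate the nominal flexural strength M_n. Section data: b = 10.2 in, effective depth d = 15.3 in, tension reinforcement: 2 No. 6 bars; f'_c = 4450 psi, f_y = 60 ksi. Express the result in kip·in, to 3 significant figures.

M_n ≈ 772 kip·in

A_s = 2 × 0.44 = 0.88 in².
T = A_s f_y = 0.88 × 60 = 52.8 kips.
a = T/(0.85 f'_c b) = 52.8/(0.85 × 4.45 × 10.2) = 1.369 in.
M_n = T(d − a/2) = 52.8 × (15.3 − 0.6845) = 771.7 kip·in.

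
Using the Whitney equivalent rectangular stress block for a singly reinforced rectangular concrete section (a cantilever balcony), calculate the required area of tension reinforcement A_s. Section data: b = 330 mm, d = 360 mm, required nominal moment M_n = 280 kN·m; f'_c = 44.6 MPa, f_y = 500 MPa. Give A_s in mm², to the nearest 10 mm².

A_s ≈ 1720 mm²

With M_n = 0.85 f'_c a b (d − a/2), solve the quadratic for a:
a = d − √(d² − 2M_n/(0.85 f'_c b)) = 360 − √(360² − 2 × 280×10⁶/(0.85 × 44.6 × 330)) = 68.73 mm.
A_s = 0.85 f'_c a b / f_y = 0.85 × 44.6 × 68.73 × 330 / 500 = 1719.7 mm².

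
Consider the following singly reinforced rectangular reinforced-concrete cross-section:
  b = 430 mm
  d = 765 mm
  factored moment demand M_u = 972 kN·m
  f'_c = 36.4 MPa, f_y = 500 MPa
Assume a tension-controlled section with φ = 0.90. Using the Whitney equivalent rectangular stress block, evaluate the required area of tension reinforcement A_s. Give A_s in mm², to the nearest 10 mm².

M_n = M_u/φ = 972/0.90 = 1080 kN·m.
With M_n = 0.85 f'_c a b (d − a/2), solve the quadratic for a:
a = d − √(d² − 2M_n/(0.85 f'_c b)) = 765 − √(765² − 2 × 1080×10⁶/(0.85 × 36.4 × 430)) = 114.72 mm.
A_s = 0.85 f'_c a b / f_y = 0.85 × 36.4 × 114.72 × 430 / 500 = 3052.5 mm².

A_s ≈ 3050 mm²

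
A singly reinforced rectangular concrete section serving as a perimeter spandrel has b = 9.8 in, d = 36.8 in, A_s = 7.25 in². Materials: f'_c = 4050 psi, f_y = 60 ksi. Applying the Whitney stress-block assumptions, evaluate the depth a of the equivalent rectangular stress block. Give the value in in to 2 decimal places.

T = A_s f_y = 7.25 × 60 = 435 kips.
a = T/(0.85 f'_c b) = 435/(0.85 × 4.05 × 9.8) = 12.89 in.

a ≈ 12.89 in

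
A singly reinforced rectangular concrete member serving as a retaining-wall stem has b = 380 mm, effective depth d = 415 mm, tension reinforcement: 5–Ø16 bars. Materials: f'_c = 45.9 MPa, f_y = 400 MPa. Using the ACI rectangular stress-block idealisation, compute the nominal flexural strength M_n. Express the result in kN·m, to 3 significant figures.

M_n ≈ 161 kN·m

A_s = 5 × 201 = 1005 mm².
T = A_s f_y = 1005 × 400 = 402000 N = 402 kN.
From C = T: a = T/(0.85 f'_c b) = 402000/(0.85 × 45.9 × 380) = 27.12 mm.
M_n = T(d − a/2) = 402 kN × (415 − 13.56) mm = 161.38 kN·m.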